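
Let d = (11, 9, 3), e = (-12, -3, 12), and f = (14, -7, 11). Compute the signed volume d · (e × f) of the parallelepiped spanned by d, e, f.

3639

e × f:
i: (-3)·11 - 12·(-7) = -33 - (-84) = 51
j: 12·14 - (-12)·11 = 168 - (-132) = 300
k: (-12)·(-7) - (-3)·14 = 84 - (-42) = 126
e × f = (51, 300, 126)
d · (e × f) = 11·51 + 9·300 + 3·126 = 561 + 2700 + 378 = 3639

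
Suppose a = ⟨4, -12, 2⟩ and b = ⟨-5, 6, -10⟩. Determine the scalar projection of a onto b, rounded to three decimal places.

-8.827

a · b = 4·(-5) + (-12)·6 + 2·(-10) = -20 - 72 - 20 = -112
|b| = √(25 + 36 + 100) = √161 ≈ 12.6886
comp_b a = -112 / √161 ≈ -8.827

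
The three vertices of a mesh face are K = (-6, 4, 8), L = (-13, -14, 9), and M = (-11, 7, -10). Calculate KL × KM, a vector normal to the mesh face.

KL = (-7, -18, 1)
KM = (-5, 3, -18)
i: (-18)·(-18) - 1·3 = 324 - 3 = 321
j: 1·(-5) - (-7)·(-18) = -5 - 126 = -131
k: (-7)·3 - (-18)·(-5) = -21 - 90 = -111
KL × KM = (321, -131, -111)

(321, -131, -111)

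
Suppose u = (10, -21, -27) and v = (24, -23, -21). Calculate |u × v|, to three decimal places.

547.101

i: (-21)·(-21) - (-27)·(-23) = 441 - 621 = -180
j: (-27)·24 - 10·(-21) = -648 - (-210) = -438
k: 10·(-23) - (-21)·24 = -230 - (-504) = 274
u × v = (-180, -438, 274)
|u × v| = √((-180)² + (-438)² + 274²) = √299320 ≈ 547.1015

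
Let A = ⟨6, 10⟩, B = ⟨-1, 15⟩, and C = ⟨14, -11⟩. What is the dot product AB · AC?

AB = B − A = (-7, 5)
AC = C − A = (8, -21)
AB · AC = (-7)·8 + 5·(-21) = -56 - 105 = -161

-161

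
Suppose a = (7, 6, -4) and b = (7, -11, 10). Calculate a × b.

i: 6·10 - (-4)·(-11) = 60 - 44 = 16
j: (-4)·7 - 7·10 = -28 - 70 = -98
k: 7·(-11) - 6·7 = -77 - 42 = -119
a × b = (16, -98, -119)

(16, -98, -119)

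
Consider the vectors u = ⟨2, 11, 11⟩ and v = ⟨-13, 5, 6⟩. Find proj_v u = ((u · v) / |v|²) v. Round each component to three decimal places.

(-5.370, 2.065, 2.478)

u · v = 2·(-13) + 11·5 + 11·6 = -26 + 55 + 66 = 95
|v|² = 169 + 25 + 36 = 230
proj_v u = (95/230) · (-13, 5, 6) ≈ (-5.370, 2.065, 2.478)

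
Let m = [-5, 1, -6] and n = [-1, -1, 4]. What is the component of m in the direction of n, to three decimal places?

-4.714

m · n = (-5)·(-1) + 1·(-1) + (-6)·4 = 5 - 1 - 24 = -20
|n| = √(1 + 1 + 16) = √18 ≈ 4.2426
comp_n m = -20 / √18 ≈ -4.714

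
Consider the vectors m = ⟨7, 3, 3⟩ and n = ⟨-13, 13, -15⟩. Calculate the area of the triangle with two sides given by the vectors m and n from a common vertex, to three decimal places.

i: 3·(-15) - 3·13 = -45 - 39 = -84
j: 3·(-13) - 7·(-15) = -39 - (-105) = 66
k: 7·13 - 3·(-13) = 91 - (-39) = 130
m × n = (-84, 66, 130)
|m × n| = √((-84)² + 66² + 130²) = √28312 ≈ 168.2617
area = ½ · 168.2617 ≈ 84.131

84.131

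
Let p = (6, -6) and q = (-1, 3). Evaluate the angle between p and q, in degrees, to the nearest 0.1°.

p · q = 6·(-1) + (-6)·3 = -6 - 18 = -24
|p|² = 36 + 36 = 72,  |p| = √72 ≈ 8.485281
|q|² = 1 + 9 = 10,  |q| = √10 ≈ 3.162278
cos θ = -24 / (8.485281 · 3.162278) ≈ -0.89443
θ = arccos(-0.89443) ≈ 153.4°

153.4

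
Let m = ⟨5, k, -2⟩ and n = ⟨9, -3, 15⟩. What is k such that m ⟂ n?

5

m · n = 5·9 + k·(-3) + (-2)·15 = 15 - 3k
Set equal to 0: -3k = -15, so k = 5.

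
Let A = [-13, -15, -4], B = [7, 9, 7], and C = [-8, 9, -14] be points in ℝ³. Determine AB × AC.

AB = (20, 24, 11)
AC = (5, 24, -10)
i: 24·(-10) - 11·24 = -240 - 264 = -504
j: 11·5 - 20·(-10) = 55 - (-200) = 255
k: 20·24 - 24·5 = 480 - 120 = 360
AB × AC = (-504, 255, 360)

(-504, 255, 360)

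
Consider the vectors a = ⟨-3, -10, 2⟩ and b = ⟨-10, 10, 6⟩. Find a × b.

i: (-10)·6 - 2·10 = -60 - 20 = -80
j: 2·(-10) - (-3)·6 = -20 - (-18) = -2
k: (-3)·10 - (-10)·(-10) = -30 - 100 = -130
a × b = (-80, -2, -130)

(-80, -2, -130)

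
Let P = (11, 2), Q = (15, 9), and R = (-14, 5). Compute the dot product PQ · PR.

PQ = Q − P = (4, 7)
PR = R − P = (-25, 3)
PQ · PR = 4·(-25) + 7·3 = -100 + 21 = -79

-79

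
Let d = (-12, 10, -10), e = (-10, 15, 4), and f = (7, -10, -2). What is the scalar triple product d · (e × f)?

10

e × f:
i: 15·(-2) - 4·(-10) = -30 - (-40) = 10
j: 4·7 - (-10)·(-2) = 28 - 20 = 8
k: (-10)·(-10) - 15·7 = 100 - 105 = -5
e × f = (10, 8, -5)
d · (e × f) = (-12)·10 + 10·8 + (-10)·(-5) = -120 + 80 + 50 = 10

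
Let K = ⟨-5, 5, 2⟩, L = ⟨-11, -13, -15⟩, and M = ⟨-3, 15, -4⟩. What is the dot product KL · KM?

KL = L − K = (-6, -18, -17)
KM = M − K = (2, 10, -6)
KL · KM = (-6)·2 + (-18)·10 + (-17)·(-6) = -12 - 180 + 102 = -90

-90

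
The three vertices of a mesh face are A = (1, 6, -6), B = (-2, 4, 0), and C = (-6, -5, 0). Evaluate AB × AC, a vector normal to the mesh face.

AB = (-3, -2, 6)
AC = (-7, -11, 6)
i: (-2)·6 - 6·(-11) = -12 - (-66) = 54
j: 6·(-7) - (-3)·6 = -42 - (-18) = -24
k: (-3)·(-11) - (-2)·(-7) = 33 - 14 = 19
AB × AC = (54, -24, 19)

(54, -24, 19)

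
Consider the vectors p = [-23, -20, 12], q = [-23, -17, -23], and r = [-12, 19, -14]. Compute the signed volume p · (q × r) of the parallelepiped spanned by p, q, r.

q × r:
i: (-17)·(-14) - (-23)·19 = 238 - (-437) = 675
j: (-23)·(-12) - (-23)·(-14) = 276 - 322 = -46
k: (-23)·19 - (-17)·(-12) = -437 - 204 = -641
q × r = (675, -46, -641)
p · (q × r) = (-23)·675 + (-20)·(-46) + 12·(-641) = -15525 + 920 - 7692 = -22297

-22297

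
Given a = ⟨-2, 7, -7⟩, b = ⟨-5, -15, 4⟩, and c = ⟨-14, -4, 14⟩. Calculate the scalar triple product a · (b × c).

1816

b × c:
i: (-15)·14 - 4·(-4) = -210 - (-16) = -194
j: 4·(-14) - (-5)·14 = -56 - (-70) = 14
k: (-5)·(-4) - (-15)·(-14) = 20 - 210 = -190
b × c = (-194, 14, -190)
a · (b × c) = (-2)·(-194) + 7·14 + (-7)·(-190) = 388 + 98 + 1330 = 1816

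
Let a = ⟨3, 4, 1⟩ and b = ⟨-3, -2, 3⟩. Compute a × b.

i: 4·3 - 1·(-2) = 12 - (-2) = 14
j: 1·(-3) - 3·3 = -3 - 9 = -12
k: 3·(-2) - 4·(-3) = -6 - (-12) = 6
a × b = (14, -12, 6)

(14, -12, 6)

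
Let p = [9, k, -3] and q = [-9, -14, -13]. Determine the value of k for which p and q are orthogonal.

-3

p · q = 9·(-9) + k·(-14) + (-3)·(-13) = -42 - 14k
Set equal to 0: -14k = 42, so k = -3.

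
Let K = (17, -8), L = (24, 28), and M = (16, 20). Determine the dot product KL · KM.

KL = L − K = (7, 36)
KM = M − K = (-1, 28)
KL · KM = 7·(-1) + 36·28 = -7 + 1008 = 1001

1001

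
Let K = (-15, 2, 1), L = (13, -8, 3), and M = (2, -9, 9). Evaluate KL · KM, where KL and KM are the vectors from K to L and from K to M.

602

KL = L − K = (28, -10, 2)
KM = M − K = (17, -11, 8)
KL · KM = 28·17 + (-10)·(-11) + 2·8 = 476 + 110 + 16 = 602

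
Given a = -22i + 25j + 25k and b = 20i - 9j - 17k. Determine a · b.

-1090

a · b = (-22)·20 + 25·(-9) + 25·(-17) = -440 - 225 - 425 = -1090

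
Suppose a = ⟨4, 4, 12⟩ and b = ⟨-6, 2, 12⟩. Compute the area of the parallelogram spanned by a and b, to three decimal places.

126.491

i: 4·12 - 12·2 = 48 - 24 = 24
j: 12·(-6) - 4·12 = -72 - 48 = -120
k: 4·2 - 4·(-6) = 8 - (-24) = 32
a × b = (24, -120, 32)
|a × b| = √(24² + (-120)² + 32²) = √16000 ≈ 126.4911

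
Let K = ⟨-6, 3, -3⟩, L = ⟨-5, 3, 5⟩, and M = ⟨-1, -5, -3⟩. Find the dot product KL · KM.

5

KL = L − K = (1, 0, 8)
KM = M − K = (5, -8, 0)
KL · KM = 1·5 + 0·(-8) + 8·0 = 5 + 0 + 0 = 5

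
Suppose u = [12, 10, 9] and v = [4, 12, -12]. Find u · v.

u · v = 12·4 + 10·12 + 9·(-12) = 48 + 120 - 108 = 60

60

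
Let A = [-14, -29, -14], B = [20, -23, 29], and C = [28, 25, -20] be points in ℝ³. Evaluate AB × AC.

AB = (34, 6, 43)
AC = (42, 54, -6)
i: 6·(-6) - 43·54 = -36 - 2322 = -2358
j: 43·42 - 34·(-6) = 1806 - (-204) = 2010
k: 34·54 - 6·42 = 1836 - 252 = 1584
AB × AC = (-2358, 2010, 1584)

(-2358, 2010, 1584)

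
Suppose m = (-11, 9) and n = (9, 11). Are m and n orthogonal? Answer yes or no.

yes

m · n = (-11)·9 + 9·11 = -99 + 99 = 0
Zero, so the vectors are orthogonal.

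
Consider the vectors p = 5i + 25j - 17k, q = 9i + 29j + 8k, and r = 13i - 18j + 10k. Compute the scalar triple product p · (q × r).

q × r:
i: 29·10 - 8·(-18) = 290 - (-144) = 434
j: 8·13 - 9·10 = 104 - 90 = 14
k: 9·(-18) - 29·13 = -162 - 377 = -539
q × r = (434, 14, -539)
p · (q × r) = 5·434 + 25·14 + (-17)·(-539) = 2170 + 350 + 9163 = 11683

11683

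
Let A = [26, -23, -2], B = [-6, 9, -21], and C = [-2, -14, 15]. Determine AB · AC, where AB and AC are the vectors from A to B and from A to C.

861

AB = B − A = (-32, 32, -19)
AC = C − A = (-28, 9, 17)
AB · AC = (-32)·(-28) + 32·9 + (-19)·17 = 896 + 288 - 323 = 861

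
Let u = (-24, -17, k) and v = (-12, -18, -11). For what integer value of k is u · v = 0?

u · v = (-24)·(-12) + (-17)·(-18) + k·(-11) = 594 - 11k
Set equal to 0: -11k = -594, so k = 54.

54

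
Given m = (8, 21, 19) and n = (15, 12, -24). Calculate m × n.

i: 21·(-24) - 19·12 = -504 - 228 = -732
j: 19·15 - 8·(-24) = 285 - (-192) = 477
k: 8·12 - 21·15 = 96 - 315 = -219
m × n = (-732, 477, -219)

(-732, 477, -219)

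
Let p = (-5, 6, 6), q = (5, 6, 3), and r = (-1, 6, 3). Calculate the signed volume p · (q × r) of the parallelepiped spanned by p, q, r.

q × r:
i: 6·3 - 3·6 = 18 - 18 = 0
j: 3·(-1) - 5·3 = -3 - 15 = -18
k: 5·6 - 6·(-1) = 30 - (-6) = 36
q × r = (0, -18, 36)
p · (q × r) = (-5)·0 + 6·(-18) + 6·36 = 0 - 108 + 216 = 108

108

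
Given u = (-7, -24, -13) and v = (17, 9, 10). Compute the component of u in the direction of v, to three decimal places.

-21.449

u · v = (-7)·17 + (-24)·9 + (-13)·10 = -119 - 216 - 130 = -465
|v| = √(289 + 81 + 100) = √470 ≈ 21.6795
comp_v u = -465 / √470 ≈ -21.449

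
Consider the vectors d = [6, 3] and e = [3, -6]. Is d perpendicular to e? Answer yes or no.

yes

d · e = 6·3 + 3·(-6) = 18 - 18 = 0
Zero, so the vectors are orthogonal.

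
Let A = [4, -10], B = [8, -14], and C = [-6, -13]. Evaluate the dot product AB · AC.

AB = B − A = (4, -4)
AC = C − A = (-10, -3)
AB · AC = 4·(-10) + (-4)·(-3) = -40 + 12 = -28

-28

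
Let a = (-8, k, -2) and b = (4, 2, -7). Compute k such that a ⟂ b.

a · b = (-8)·4 + k·2 + (-2)·(-7) = -18 + 2k
Set equal to 0: 2k = 18, so k = 9.

9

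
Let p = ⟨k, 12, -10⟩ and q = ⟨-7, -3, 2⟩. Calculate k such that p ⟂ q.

-8

p · q = k·(-7) + 12·(-3) + (-10)·2 = -56 - 7k
Set equal to 0: -7k = 56, so k = -8.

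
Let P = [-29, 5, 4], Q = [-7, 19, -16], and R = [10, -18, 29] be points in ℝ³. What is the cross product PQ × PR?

(-110, -1330, -1052)

PQ = (22, 14, -20)
PR = (39, -23, 25)
i: 14·25 - (-20)·(-23) = 350 - 460 = -110
j: (-20)·39 - 22·25 = -780 - 550 = -1330
k: 22·(-23) - 14·39 = -506 - 546 = -1052
PQ × PR = (-110, -1330, -1052)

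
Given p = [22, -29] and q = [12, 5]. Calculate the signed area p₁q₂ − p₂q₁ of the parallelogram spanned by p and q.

22·5 - (-29)·12 = 110 - (-348) = 458

458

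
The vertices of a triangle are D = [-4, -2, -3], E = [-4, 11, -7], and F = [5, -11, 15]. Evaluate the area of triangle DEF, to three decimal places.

DE = (0, 13, -4),  DF = (9, -9, 18)
i: 13·18 - (-4)·(-9) = 234 - 36 = 198
j: (-4)·9 - 0·18 = -36 - 0 = -36
k: 0·(-9) - 13·9 = 0 - 117 = -117
DE × DF = (198, -36, -117)
|DE × DF| = √54189 ≈ 232.7853
area = ½ · 232.7853 ≈ 116.393

116.393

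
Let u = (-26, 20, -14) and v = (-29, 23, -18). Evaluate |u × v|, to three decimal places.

i: 20·(-18) - (-14)·23 = -360 - (-322) = -38
j: (-14)·(-29) - (-26)·(-18) = 406 - 468 = -62
k: (-26)·23 - 20·(-29) = -598 - (-580) = -18
u × v = (-38, -62, -18)
|u × v| = √((-38)² + (-62)² + (-18)²) = √5612 ≈ 74.9133

74.913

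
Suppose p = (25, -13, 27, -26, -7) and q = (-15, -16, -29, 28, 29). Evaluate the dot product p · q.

p · q = 25·(-15) + (-13)·(-16) + 27·(-29) + (-26)·28 + (-7)·29 = -375 + 208 - 783 - 728 - 203 = -1881

-1881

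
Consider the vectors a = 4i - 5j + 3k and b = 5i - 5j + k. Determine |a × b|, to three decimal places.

15.684

i: (-5)·1 - 3·(-5) = -5 - (-15) = 10
j: 3·5 - 4·1 = 15 - 4 = 11
k: 4·(-5) - (-5)·5 = -20 - (-25) = 5
a × b = (10, 11, 5)
|a × b| = √(10² + 11² + 5²) = √246 ≈ 15.6844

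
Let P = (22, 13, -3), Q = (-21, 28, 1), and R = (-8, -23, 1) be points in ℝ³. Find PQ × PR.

PQ = (-43, 15, 4)
PR = (-30, -36, 4)
i: 15·4 - 4·(-36) = 60 - (-144) = 204
j: 4·(-30) - (-43)·4 = -120 - (-172) = 52
k: (-43)·(-36) - 15·(-30) = 1548 - (-450) = 1998
PQ × PR = (204, 52, 1998)

(204, 52, 1998)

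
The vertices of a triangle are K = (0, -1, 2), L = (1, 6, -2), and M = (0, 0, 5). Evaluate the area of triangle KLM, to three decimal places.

12.600

KL = (1, 7, -4),  KM = (0, 1, 3)
i: 7·3 - (-4)·1 = 21 - (-4) = 25
j: (-4)·0 - 1·3 = 0 - 3 = -3
k: 1·1 - 7·0 = 1 - 0 = 1
KL × KM = (25, -3, 1)
|KL × KM| = √635 ≈ 25.1992
area = ½ · 25.1992 ≈ 12.600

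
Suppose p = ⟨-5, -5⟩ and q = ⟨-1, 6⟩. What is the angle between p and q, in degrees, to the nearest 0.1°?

p · q = (-5)·(-1) + (-5)·6 = 5 - 30 = -25
|p|² = 25 + 25 = 50,  |p| = √50 ≈ 7.071068
|q|² = 1 + 36 = 37,  |q| = √37 ≈ 6.082763
cos θ = -25 / (7.071068 · 6.082763) ≈ -0.58124
θ = arccos(-0.58124) ≈ 125.5°

125.5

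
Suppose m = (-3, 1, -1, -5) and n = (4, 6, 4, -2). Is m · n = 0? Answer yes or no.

m · n = (-3)·4 + 1·6 + (-1)·4 + (-5)·(-2) = -12 + 6 - 4 + 10 = 0
Zero, so the vectors are orthogonal.

yes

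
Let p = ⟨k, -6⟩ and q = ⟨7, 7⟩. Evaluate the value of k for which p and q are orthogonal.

6

p · q = k·7 + (-6)·7 = -42 + 7k
Set equal to 0: 7k = 42, so k = 6.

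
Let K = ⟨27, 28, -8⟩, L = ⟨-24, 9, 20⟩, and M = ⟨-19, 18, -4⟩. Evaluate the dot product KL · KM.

KL = L − K = (-51, -19, 28)
KM = M − K = (-46, -10, 4)
KL · KM = (-51)·(-46) + (-19)·(-10) + 28·4 = 2346 + 190 + 112 = 2648

2648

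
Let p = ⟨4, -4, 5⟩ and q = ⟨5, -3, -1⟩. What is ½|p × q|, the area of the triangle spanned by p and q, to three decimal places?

i: (-4)·(-1) - 5·(-3) = 4 - (-15) = 19
j: 5·5 - 4·(-1) = 25 - (-4) = 29
k: 4·(-3) - (-4)·5 = -12 - (-20) = 8
p × q = (19, 29, 8)
|p × q| = √(19² + 29² + 8²) = √1266 ≈ 35.5809
area = ½ · 35.5809 ≈ 17.790

17.790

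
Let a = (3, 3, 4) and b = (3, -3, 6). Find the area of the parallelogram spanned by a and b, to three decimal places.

35.496

i: 3·6 - 4·(-3) = 18 - (-12) = 30
j: 4·3 - 3·6 = 12 - 18 = -6
k: 3·(-3) - 3·3 = -9 - 9 = -18
a × b = (30, -6, -18)
|a × b| = √(30² + (-6)² + (-18)²) = √1260 ≈ 35.4965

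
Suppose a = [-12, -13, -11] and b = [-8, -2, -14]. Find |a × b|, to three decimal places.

i: (-13)·(-14) - (-11)·(-2) = 182 - 22 = 160
j: (-11)·(-8) - (-12)·(-14) = 88 - 168 = -80
k: (-12)·(-2) - (-13)·(-8) = 24 - 104 = -80
a × b = (160, -80, -80)
|a × b| = √(160² + (-80)² + (-80)²) = √38400 ≈ 195.9592

195.959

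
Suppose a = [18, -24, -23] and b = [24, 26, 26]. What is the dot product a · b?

a · b = 18·24 + (-24)·26 + (-23)·26 = 432 - 624 - 598 = -790

-790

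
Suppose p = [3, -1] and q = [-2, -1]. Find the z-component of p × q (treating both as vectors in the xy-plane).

-5

3·(-1) - (-1)·(-2) = -3 - 2 = -5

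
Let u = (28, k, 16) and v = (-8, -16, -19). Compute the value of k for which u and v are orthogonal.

u · v = 28·(-8) + k·(-16) + 16·(-19) = -528 - 16k
Set equal to 0: -16k = 528, so k = -33.

-33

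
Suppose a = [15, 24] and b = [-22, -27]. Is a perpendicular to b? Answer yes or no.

no

a · b = 15·(-22) + 24·(-27) = -330 - 648 = -978
Nonzero, so the vectors are not orthogonal.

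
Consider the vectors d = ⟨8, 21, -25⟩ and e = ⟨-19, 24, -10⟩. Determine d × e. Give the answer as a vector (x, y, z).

(390, 555, 591)

i: 21·(-10) - (-25)·24 = -210 - (-600) = 390
j: (-25)·(-19) - 8·(-10) = 475 - (-80) = 555
k: 8·24 - 21·(-19) = 192 - (-399) = 591
d × e = (390, 555, 591)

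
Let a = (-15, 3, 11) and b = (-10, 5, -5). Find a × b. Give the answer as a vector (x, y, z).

(-70, -185, -45)

i: 3·(-5) - 11·5 = -15 - 55 = -70
j: 11·(-10) - (-15)·(-5) = -110 - 75 = -185
k: (-15)·5 - 3·(-10) = -75 - (-30) = -45
a × b = (-70, -185, -45)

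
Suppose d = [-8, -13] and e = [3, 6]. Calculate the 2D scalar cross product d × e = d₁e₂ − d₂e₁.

(-8)·6 - (-13)·3 = -48 - (-39) = -9

-9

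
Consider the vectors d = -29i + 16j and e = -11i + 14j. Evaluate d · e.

543

d · e = (-29)·(-11) + 16·14 = 319 + 224 = 543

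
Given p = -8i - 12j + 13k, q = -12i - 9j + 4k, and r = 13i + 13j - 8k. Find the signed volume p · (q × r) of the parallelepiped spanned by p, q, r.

q × r:
i: (-9)·(-8) - 4·13 = 72 - 52 = 20
j: 4·13 - (-12)·(-8) = 52 - 96 = -44
k: (-12)·13 - (-9)·13 = -156 - (-117) = -39
q × r = (20, -44, -39)
p · (q × r) = (-8)·20 + (-12)·(-44) + 13·(-39) = -160 + 528 - 507 = -139

-139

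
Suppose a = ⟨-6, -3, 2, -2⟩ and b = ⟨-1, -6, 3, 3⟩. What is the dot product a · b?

a · b = (-6)·(-1) + (-3)·(-6) + 2·3 + (-2)·3 = 6 + 18 + 6 - 6 = 24

24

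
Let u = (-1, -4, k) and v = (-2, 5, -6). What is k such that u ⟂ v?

u · v = (-1)·(-2) + (-4)·5 + k·(-6) = -18 - 6k
Set equal to 0: -6k = 18, so k = -3.

-3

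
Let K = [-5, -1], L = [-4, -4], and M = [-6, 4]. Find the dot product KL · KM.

-16

KL = L − K = (1, -3)
KM = M − K = (-1, 5)
KL · KM = 1·(-1) + (-3)·5 = -1 - 15 = -16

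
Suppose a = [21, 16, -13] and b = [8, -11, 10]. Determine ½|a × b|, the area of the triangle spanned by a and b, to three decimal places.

i: 16·10 - (-13)·(-11) = 160 - 143 = 17
j: (-13)·8 - 21·10 = -104 - 210 = -314
k: 21·(-11) - 16·8 = -231 - 128 = -359
a × b = (17, -314, -359)
|a × b| = √(17² + (-314)² + (-359)²) = √227766 ≈ 477.2484
area = ½ · 477.2484 ≈ 238.624

238.624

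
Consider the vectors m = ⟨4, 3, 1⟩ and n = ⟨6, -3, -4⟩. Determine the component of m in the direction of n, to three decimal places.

m · n = 4·6 + 3·(-3) + 1·(-4) = 24 - 9 - 4 = 11
|n| = √(36 + 9 + 16) = √61 ≈ 7.8102
comp_n m = 11 / √61 ≈ 1.408

1.408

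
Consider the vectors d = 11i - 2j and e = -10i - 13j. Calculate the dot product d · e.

d · e = 11·(-10) + (-2)·(-13) = -110 + 26 = -84

-84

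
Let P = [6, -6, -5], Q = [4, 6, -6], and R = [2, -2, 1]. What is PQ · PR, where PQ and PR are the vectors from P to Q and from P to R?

PQ = Q − P = (-2, 12, -1)
PR = R − P = (-4, 4, 6)
PQ · PR = (-2)·(-4) + 12·4 + (-1)·6 = 8 + 48 - 6 = 50

50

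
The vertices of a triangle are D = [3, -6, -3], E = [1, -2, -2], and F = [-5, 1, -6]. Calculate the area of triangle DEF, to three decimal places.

DE = (-2, 4, 1),  DF = (-8, 7, -3)
i: 4·(-3) - 1·7 = -12 - 7 = -19
j: 1·(-8) - (-2)·(-3) = -8 - 6 = -14
k: (-2)·7 - 4·(-8) = -14 - (-32) = 18
DE × DF = (-19, -14, 18)
|DE × DF| = √881 ≈ 29.6816
area = ½ · 29.6816 ≈ 14.841

14.841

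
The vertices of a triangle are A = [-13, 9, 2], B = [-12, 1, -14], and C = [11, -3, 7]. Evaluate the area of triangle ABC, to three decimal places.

243.693

AB = (1, -8, -16),  AC = (24, -12, 5)
i: (-8)·5 - (-16)·(-12) = -40 - 192 = -232
j: (-16)·24 - 1·5 = -384 - 5 = -389
k: 1·(-12) - (-8)·24 = -12 - (-192) = 180
AB × AC = (-232, -389, 180)
|AB × AC| = √237545 ≈ 487.3859
area = ½ · 487.3859 ≈ 243.693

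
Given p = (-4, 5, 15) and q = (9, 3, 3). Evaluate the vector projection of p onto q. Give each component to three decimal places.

(2.182, 0.727, 0.727)

p · q = (-4)·9 + 5·3 + 15·3 = -36 + 15 + 45 = 24
|q|² = 81 + 9 + 9 = 99
proj_q p = (24/99) · (9, 3, 3) ≈ (2.182, 0.727, 0.727)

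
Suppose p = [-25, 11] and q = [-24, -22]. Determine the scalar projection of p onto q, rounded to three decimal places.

p · q = (-25)·(-24) + 11·(-22) = 600 - 242 = 358
|q| = √(576 + 484) = √1060 ≈ 32.5576
comp_q p = 358 / √1060 ≈ 10.996

10.996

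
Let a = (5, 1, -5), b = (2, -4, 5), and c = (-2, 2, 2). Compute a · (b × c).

-84

b × c:
i: (-4)·2 - 5·2 = -8 - 10 = -18
j: 5·(-2) - 2·2 = -10 - 4 = -14
k: 2·2 - (-4)·(-2) = 4 - 8 = -4
b × c = (-18, -14, -4)
a · (b × c) = 5·(-18) + 1·(-14) + (-5)·(-4) = -90 - 14 + 20 = -84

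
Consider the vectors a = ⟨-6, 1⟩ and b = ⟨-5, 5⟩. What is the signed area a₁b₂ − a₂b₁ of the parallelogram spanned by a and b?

-25

(-6)·5 - 1·(-5) = -30 - (-5) = -25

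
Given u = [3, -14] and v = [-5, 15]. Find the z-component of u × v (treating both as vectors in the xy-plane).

-25

3·15 - (-14)·(-5) = 45 - 70 = -25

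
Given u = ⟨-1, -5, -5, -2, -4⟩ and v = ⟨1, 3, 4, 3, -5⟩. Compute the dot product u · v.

-22

u · v = (-1)·1 + (-5)·3 + (-5)·4 + (-2)·3 + (-4)·(-5) = -1 - 15 - 20 - 6 + 20 = -22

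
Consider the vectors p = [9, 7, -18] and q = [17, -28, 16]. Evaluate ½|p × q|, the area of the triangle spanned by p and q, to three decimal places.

351.356

i: 7·16 - (-18)·(-28) = 112 - 504 = -392
j: (-18)·17 - 9·16 = -306 - 144 = -450
k: 9·(-28) - 7·17 = -252 - 119 = -371
p × q = (-392, -450, -371)
|p × q| = √((-392)² + (-450)² + (-371)²) = √493805 ≈ 702.7126
area = ½ · 702.7126 ≈ 351.356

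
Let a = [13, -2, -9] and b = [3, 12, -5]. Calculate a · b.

a · b = 13·3 + (-2)·12 + (-9)·(-5) = 39 - 24 + 45 = 60

60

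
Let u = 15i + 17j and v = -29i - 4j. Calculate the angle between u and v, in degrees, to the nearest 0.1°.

139.3

u · v = 15·(-29) + 17·(-4) = -435 - 68 = -503
|u|² = 225 + 289 = 514,  |u| = √514 ≈ 22.671568
|v|² = 841 + 16 = 857,  |v| = √857 ≈ 29.274562
cos θ = -503 / (22.671568 · 29.274562) ≈ -0.75787
θ = arccos(-0.75787) ≈ 139.3°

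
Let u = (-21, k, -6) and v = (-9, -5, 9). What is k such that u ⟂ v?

u · v = (-21)·(-9) + k·(-5) + (-6)·9 = 135 - 5k
Set equal to 0: -5k = -135, so k = 27.

27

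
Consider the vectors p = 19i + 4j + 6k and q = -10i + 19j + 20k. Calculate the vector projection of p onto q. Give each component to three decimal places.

(-0.070, 0.132, 0.139)

p · q = 19·(-10) + 4·19 + 6·20 = -190 + 76 + 120 = 6
|q|² = 100 + 361 + 400 = 861
proj_q p = (6/861) · (-10, 19, 20) ≈ (-0.070, 0.132, 0.139)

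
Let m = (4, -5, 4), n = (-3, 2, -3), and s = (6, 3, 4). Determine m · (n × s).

n × s:
i: 2·4 - (-3)·3 = 8 - (-9) = 17
j: (-3)·6 - (-3)·4 = -18 - (-12) = -6
k: (-3)·3 - 2·6 = -9 - 12 = -21
n × s = (17, -6, -21)
m · (n × s) = 4·17 + (-5)·(-6) + 4·(-21) = 68 + 30 - 84 = 14

14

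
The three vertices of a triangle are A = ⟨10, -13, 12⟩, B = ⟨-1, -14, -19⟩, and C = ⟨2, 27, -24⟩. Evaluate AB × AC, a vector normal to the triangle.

AB = (-11, -1, -31)
AC = (-8, 40, -36)
i: (-1)·(-36) - (-31)·40 = 36 - (-1240) = 1276
j: (-31)·(-8) - (-11)·(-36) = 248 - 396 = -148
k: (-11)·40 - (-1)·(-8) = -440 - 8 = -448
AB × AC = (1276, -148, -448)

(1276, -148, -448)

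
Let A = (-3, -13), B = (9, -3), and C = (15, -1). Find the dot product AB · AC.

AB = B − A = (12, 10)
AC = C − A = (18, 12)
AB · AC = 12·18 + 10·12 = 216 + 120 = 336

336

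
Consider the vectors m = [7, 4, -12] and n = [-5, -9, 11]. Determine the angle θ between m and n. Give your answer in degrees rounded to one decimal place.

m · n = 7·(-5) + 4·(-9) + (-12)·11 = -35 - 36 - 132 = -203
|m|² = 49 + 16 + 144 = 209,  |m| = √209 ≈ 14.456832
|n|² = 25 + 81 + 121 = 227,  |n| = √227 ≈ 15.066519
cos θ = -203 / (14.456832 · 15.066519) ≈ -0.93199
θ = arccos(-0.93199) ≈ 158.7°

158.7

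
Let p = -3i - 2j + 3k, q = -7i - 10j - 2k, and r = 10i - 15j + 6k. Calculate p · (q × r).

q × r:
i: (-10)·6 - (-2)·(-15) = -60 - 30 = -90
j: (-2)·10 - (-7)·6 = -20 - (-42) = 22
k: (-7)·(-15) - (-10)·10 = 105 - (-100) = 205
q × r = (-90, 22, 205)
p · (q × r) = (-3)·(-90) + (-2)·22 + 3·205 = 270 - 44 + 615 = 841

841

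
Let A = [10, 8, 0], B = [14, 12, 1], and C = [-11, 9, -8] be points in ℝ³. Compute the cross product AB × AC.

AB = (4, 4, 1)
AC = (-21, 1, -8)
i: 4·(-8) - 1·1 = -32 - 1 = -33
j: 1·(-21) - 4·(-8) = -21 - (-32) = 11
k: 4·1 - 4·(-21) = 4 - (-84) = 88
AB × AC = (-33, 11, 88)

(-33, 11, 88)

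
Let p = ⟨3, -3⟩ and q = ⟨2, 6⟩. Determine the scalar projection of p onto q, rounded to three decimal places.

p · q = 3·2 + (-3)·6 = 6 - 18 = -12
|q| = √(4 + 36) = √40 ≈ 6.3246
comp_q p = -12 / √40 ≈ -1.897

-1.897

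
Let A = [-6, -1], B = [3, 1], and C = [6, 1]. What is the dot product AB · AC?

112

AB = B − A = (9, 2)
AC = C − A = (12, 2)
AB · AC = 9·12 + 2·2 = 108 + 4 = 112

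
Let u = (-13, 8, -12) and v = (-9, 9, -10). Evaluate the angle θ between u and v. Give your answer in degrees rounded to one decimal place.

u · v = (-13)·(-9) + 8·9 + (-12)·(-10) = 117 + 72 + 120 = 309
|u|² = 169 + 64 + 144 = 377,  |u| = √377 ≈ 19.416488
|v|² = 81 + 81 + 100 = 262,  |v| = √262 ≈ 16.186414
cos θ = 309 / (19.416488 · 16.186414) ≈ 0.98319
θ = arccos(0.98319) ≈ 10.5°

10.5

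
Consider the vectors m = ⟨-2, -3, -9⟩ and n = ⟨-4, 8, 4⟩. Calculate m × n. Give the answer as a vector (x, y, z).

i: (-3)·4 - (-9)·8 = -12 - (-72) = 60
j: (-9)·(-4) - (-2)·4 = 36 - (-8) = 44
k: (-2)·8 - (-3)·(-4) = -16 - 12 = -28
m × n = (60, 44, -28)

(60, 44, -28)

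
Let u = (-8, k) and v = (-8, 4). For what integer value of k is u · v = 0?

-16

u · v = (-8)·(-8) + k·4 = 64 + 4k
Set equal to 0: 4k = -64, so k = -16.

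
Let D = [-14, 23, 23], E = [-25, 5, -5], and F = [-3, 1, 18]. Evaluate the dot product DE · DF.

DE = E − D = (-11, -18, -28)
DF = F − D = (11, -22, -5)
DE · DF = (-11)·11 + (-18)·(-22) + (-28)·(-5) = -121 + 396 + 140 = 415

415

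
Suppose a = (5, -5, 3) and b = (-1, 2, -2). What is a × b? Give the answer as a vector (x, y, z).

(4, 7, 5)

i: (-5)·(-2) - 3·2 = 10 - 6 = 4
j: 3·(-1) - 5·(-2) = -3 - (-10) = 7
k: 5·2 - (-5)·(-1) = 10 - 5 = 5
a × b = (4, 7, 5)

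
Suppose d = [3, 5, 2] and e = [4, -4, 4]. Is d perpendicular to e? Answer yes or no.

d · e = 3·4 + 5·(-4) + 2·4 = 12 - 20 + 8 = 0
Zero, so the vectors are orthogonal.

yes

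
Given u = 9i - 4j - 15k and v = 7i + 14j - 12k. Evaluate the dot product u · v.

u · v = 9·7 + (-4)·14 + (-15)·(-12) = 63 - 56 + 180 = 187

187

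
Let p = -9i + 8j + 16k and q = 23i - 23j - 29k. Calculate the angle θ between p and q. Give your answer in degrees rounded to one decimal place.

p · q = (-9)·23 + 8·(-23) + 16·(-29) = -207 - 184 - 464 = -855
|p|² = 81 + 64 + 256 = 401,  |p| = √401 ≈ 20.024984
|q|² = 529 + 529 + 841 = 1899,  |q| = √1899 ≈ 43.577517
cos θ = -855 / (20.024984 · 43.577517) ≈ -0.97979
θ = arccos(-0.97979) ≈ 168.5°

168.5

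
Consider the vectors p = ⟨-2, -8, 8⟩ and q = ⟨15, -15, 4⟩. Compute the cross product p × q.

(88, 128, 150)

i: (-8)·4 - 8·(-15) = -32 - (-120) = 88
j: 8·15 - (-2)·4 = 120 - (-8) = 128
k: (-2)·(-15) - (-8)·15 = 30 - (-120) = 150
p × q = (88, 128, 150)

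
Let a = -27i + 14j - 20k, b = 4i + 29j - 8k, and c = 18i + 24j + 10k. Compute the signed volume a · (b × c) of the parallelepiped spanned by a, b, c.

-7070

b × c:
i: 29·10 - (-8)·24 = 290 - (-192) = 482
j: (-8)·18 - 4·10 = -144 - 40 = -184
k: 4·24 - 29·18 = 96 - 522 = -426
b × c = (482, -184, -426)
a · (b × c) = (-27)·482 + 14·(-184) + (-20)·(-426) = -13014 - 2576 + 8520 = -7070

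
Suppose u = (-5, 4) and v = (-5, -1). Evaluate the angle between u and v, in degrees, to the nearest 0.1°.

u · v = (-5)·(-5) + 4·(-1) = 25 - 4 = 21
|u|² = 25 + 16 = 41,  |u| = √41 ≈ 6.403124
|v|² = 25 + 1 = 26,  |v| = √26 ≈ 5.099020
cos θ = 21 / (6.403124 · 5.099020) ≈ 0.64319
θ = arccos(0.64319) ≈ 50.0°

50.0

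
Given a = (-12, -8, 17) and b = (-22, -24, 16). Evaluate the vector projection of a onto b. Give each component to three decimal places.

(-12.170, -13.277, 8.851)

a · b = (-12)·(-22) + (-8)·(-24) + 17·16 = 264 + 192 + 272 = 728
|b|² = 484 + 576 + 256 = 1316
proj_b a = (728/1316) · (-22, -24, 16) ≈ (-12.170, -13.277, 8.851)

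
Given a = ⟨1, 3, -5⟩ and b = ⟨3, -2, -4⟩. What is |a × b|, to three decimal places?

i: 3·(-4) - (-5)·(-2) = -12 - 10 = -22
j: (-5)·3 - 1·(-4) = -15 - (-4) = -11
k: 1·(-2) - 3·3 = -2 - 9 = -11
a × b = (-22, -11, -11)
|a × b| = √((-22)² + (-11)² + (-11)²) = √726 ≈ 26.9444

26.944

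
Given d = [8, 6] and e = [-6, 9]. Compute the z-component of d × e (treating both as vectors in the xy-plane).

108

8·9 - 6·(-6) = 72 - (-36) = 108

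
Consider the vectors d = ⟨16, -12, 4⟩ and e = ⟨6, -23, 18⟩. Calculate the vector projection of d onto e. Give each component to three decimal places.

(2.997, -11.487, 8.990)

d · e = 16·6 + (-12)·(-23) + 4·18 = 96 + 276 + 72 = 444
|e|² = 36 + 529 + 324 = 889
proj_e d = (444/889) · (6, -23, 18) ≈ (2.997, -11.487, 8.990)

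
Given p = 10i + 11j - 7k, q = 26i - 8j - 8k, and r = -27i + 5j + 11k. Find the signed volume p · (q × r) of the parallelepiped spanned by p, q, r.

-648

q × r:
i: (-8)·11 - (-8)·5 = -88 - (-40) = -48
j: (-8)·(-27) - 26·11 = 216 - 286 = -70
k: 26·5 - (-8)·(-27) = 130 - 216 = -86
q × r = (-48, -70, -86)
p · (q × r) = 10·(-48) + 11·(-70) + (-7)·(-86) = -480 - 770 + 602 = -648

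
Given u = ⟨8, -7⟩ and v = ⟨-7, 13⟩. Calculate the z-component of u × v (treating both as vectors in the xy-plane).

55

8·13 - (-7)·(-7) = 104 - 49 = 55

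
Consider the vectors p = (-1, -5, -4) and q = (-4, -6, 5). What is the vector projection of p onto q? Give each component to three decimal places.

p · q = (-1)·(-4) + (-5)·(-6) + (-4)·5 = 4 + 30 - 20 = 14
|q|² = 16 + 36 + 25 = 77
proj_q p = (14/77) · (-4, -6, 5) ≈ (-0.727, -1.091, 0.909)

(-0.727, -1.091, 0.909)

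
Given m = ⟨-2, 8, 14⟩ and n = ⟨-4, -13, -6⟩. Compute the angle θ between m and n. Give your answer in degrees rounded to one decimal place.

138.2

m · n = (-2)·(-4) + 8·(-13) + 14·(-6) = 8 - 104 - 84 = -180
|m|² = 4 + 64 + 196 = 264,  |m| = √264 ≈ 16.248077
|n|² = 16 + 169 + 36 = 221,  |n| = √221 ≈ 14.866069
cos θ = -180 / (16.248077 · 14.866069) ≈ -0.74520
θ = arccos(-0.74520) ≈ 138.2°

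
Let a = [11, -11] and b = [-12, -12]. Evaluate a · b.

0

a · b = 11·(-12) + (-11)·(-12) = -132 + 132 = 0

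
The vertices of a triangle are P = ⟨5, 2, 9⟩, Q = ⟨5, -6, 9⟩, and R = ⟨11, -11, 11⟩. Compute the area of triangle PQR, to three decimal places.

PQ = (0, -8, 0),  PR = (6, -13, 2)
i: (-8)·2 - 0·(-13) = -16 - 0 = -16
j: 0·6 - 0·2 = 0 - 0 = 0
k: 0·(-13) - (-8)·6 = 0 - (-48) = 48
PQ × PR = (-16, 0, 48)
|PQ × PR| = √2560 ≈ 50.5964
area = ½ · 50.5964 ≈ 25.298

25.298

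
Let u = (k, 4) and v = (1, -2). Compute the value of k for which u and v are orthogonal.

u · v = k·1 + 4·(-2) = -8 + 1k
Set equal to 0: 1k = 8, so k = 8.

8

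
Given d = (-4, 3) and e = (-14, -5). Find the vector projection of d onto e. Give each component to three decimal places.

(-2.597, -0.928)

d · e = (-4)·(-14) + 3·(-5) = 56 - 15 = 41
|e|² = 196 + 25 = 221
proj_e d = (41/221) · (-14, -5) ≈ (-2.597, -0.928)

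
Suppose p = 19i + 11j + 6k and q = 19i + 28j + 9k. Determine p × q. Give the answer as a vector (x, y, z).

(-69, -57, 323)

i: 11·9 - 6·28 = 99 - 168 = -69
j: 6·19 - 19·9 = 114 - 171 = -57
k: 19·28 - 11·19 = 532 - 209 = 323
p × q = (-69, -57, 323)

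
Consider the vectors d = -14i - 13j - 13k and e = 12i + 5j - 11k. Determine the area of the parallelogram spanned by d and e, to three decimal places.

i: (-13)·(-11) - (-13)·5 = 143 - (-65) = 208
j: (-13)·12 - (-14)·(-11) = -156 - 154 = -310
k: (-14)·5 - (-13)·12 = -70 - (-156) = 86
d × e = (208, -310, 86)
|d × e| = √(208² + (-310)² + 86²) = √146760 ≈ 383.0927

383.093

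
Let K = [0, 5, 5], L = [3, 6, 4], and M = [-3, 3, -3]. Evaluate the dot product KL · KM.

-3

KL = L − K = (3, 1, -1)
KM = M − K = (-3, -2, -8)
KL · KM = 3·(-3) + 1·(-2) + (-1)·(-8) = -9 - 2 + 8 = -3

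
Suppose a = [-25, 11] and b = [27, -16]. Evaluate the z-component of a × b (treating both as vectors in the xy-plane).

103

(-25)·(-16) - 11·27 = 400 - 297 = 103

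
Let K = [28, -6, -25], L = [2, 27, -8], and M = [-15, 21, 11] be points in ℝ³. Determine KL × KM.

(729, 205, 717)

KL = (-26, 33, 17)
KM = (-43, 27, 36)
i: 33·36 - 17·27 = 1188 - 459 = 729
j: 17·(-43) - (-26)·36 = -731 - (-936) = 205
k: (-26)·27 - 33·(-43) = -702 - (-1419) = 717
KL × KM = (729, 205, 717)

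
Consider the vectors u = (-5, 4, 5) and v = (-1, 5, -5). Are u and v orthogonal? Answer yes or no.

yes

u · v = (-5)·(-1) + 4·5 + 5·(-5) = 5 + 20 - 25 = 0
Zero, so the vectors are orthogonal.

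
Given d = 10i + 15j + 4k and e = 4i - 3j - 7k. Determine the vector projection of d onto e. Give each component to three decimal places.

(-1.784, 1.338, 3.122)

d · e = 10·4 + 15·(-3) + 4·(-7) = 40 - 45 - 28 = -33
|e|² = 16 + 9 + 49 = 74
proj_e d = (-33/74) · (4, -3, -7) ≈ (-1.784, 1.338, 3.122)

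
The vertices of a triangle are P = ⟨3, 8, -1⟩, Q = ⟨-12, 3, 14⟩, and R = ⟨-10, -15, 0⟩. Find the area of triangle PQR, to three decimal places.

237.908

PQ = (-15, -5, 15),  PR = (-13, -23, 1)
i: (-5)·1 - 15·(-23) = -5 - (-345) = 340
j: 15·(-13) - (-15)·1 = -195 - (-15) = -180
k: (-15)·(-23) - (-5)·(-13) = 345 - 65 = 280
PQ × PR = (340, -180, 280)
|PQ × PR| = √226400 ≈ 475.8151
area = ½ · 475.8151 ≈ 237.908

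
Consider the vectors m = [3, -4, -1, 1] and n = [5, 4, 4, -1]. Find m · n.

m · n = 3·5 + (-4)·4 + (-1)·4 + 1·(-1) = 15 - 16 - 4 - 1 = -6

-6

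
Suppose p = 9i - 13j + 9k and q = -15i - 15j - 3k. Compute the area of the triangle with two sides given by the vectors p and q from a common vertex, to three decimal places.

i: (-13)·(-3) - 9·(-15) = 39 - (-135) = 174
j: 9·(-15) - 9·(-3) = -135 - (-27) = -108
k: 9·(-15) - (-13)·(-15) = -135 - 195 = -330
p × q = (174, -108, -330)
|p × q| = √(174² + (-108)² + (-330)²) = √150840 ≈ 388.3813
area = ½ · 388.3813 ≈ 194.191

194.191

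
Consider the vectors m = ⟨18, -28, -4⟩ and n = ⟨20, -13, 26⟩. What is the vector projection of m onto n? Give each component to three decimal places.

(9.960, -6.474, 12.948)

m · n = 18·20 + (-28)·(-13) + (-4)·26 = 360 + 364 - 104 = 620
|n|² = 400 + 169 + 676 = 1245
proj_n m = (620/1245) · (20, -13, 26) ≈ (9.960, -6.474, 12.948)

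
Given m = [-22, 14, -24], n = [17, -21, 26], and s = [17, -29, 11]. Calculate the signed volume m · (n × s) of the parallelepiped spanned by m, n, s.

-4672

n × s:
i: (-21)·11 - 26·(-29) = -231 - (-754) = 523
j: 26·17 - 17·11 = 442 - 187 = 255
k: 17·(-29) - (-21)·17 = -493 - (-357) = -136
n × s = (523, 255, -136)
m · (n × s) = (-22)·523 + 14·255 + (-24)·(-136) = -11506 + 3570 + 3264 = -4672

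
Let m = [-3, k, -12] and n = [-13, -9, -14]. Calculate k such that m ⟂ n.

m · n = (-3)·(-13) + k·(-9) + (-12)·(-14) = 207 - 9k
Set equal to 0: -9k = -207, so k = 23.

23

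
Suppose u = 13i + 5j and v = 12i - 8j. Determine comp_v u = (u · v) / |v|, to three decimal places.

u · v = 13·12 + 5·(-8) = 156 - 40 = 116
|v| = √(144 + 64) = √208 ≈ 14.4222
comp_v u = 116 / √208 ≈ 8.043

8.043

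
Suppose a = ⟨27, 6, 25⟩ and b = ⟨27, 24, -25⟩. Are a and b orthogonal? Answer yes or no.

a · b = 27·27 + 6·24 + 25·(-25) = 729 + 144 - 625 = 248
Nonzero, so the vectors are not orthogonal.

no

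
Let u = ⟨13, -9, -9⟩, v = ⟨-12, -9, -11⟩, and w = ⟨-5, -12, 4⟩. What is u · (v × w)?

-4002

v × w:
i: (-9)·4 - (-11)·(-12) = -36 - 132 = -168
j: (-11)·(-5) - (-12)·4 = 55 - (-48) = 103
k: (-12)·(-12) - (-9)·(-5) = 144 - 45 = 99
v × w = (-168, 103, 99)
u · (v × w) = 13·(-168) + (-9)·103 + (-9)·99 = -2184 - 927 - 891 = -4002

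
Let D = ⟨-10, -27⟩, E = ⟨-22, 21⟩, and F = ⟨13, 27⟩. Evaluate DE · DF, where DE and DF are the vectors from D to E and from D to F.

DE = E − D = (-12, 48)
DF = F − D = (23, 54)
DE · DF = (-12)·23 + 48·54 = -276 + 2592 = 2316

2316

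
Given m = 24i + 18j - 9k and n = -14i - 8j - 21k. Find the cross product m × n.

(-450, 630, 60)

i: 18·(-21) - (-9)·(-8) = -378 - 72 = -450
j: (-9)·(-14) - 24·(-21) = 126 - (-504) = 630
k: 24·(-8) - 18·(-14) = -192 - (-252) = 60
m × n = (-450, 630, 60)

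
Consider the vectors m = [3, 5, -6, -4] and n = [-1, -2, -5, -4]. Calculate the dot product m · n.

33

m · n = 3·(-1) + 5·(-2) + (-6)·(-5) + (-4)·(-4) = -3 - 10 + 30 + 16 = 33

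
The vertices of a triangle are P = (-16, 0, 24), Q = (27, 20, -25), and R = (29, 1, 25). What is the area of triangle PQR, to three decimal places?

PQ = (43, 20, -49),  PR = (45, 1, 1)
i: 20·1 - (-49)·1 = 20 - (-49) = 69
j: (-49)·45 - 43·1 = -2205 - 43 = -2248
k: 43·1 - 20·45 = 43 - 900 = -857
PQ × PR = (69, -2248, -857)
|PQ × PR| = √5792714 ≈ 2406.8058
area = ½ · 2406.8058 ≈ 1203.403

1203.403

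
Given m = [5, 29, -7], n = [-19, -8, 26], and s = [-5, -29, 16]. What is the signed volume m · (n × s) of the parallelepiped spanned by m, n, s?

n × s:
i: (-8)·16 - 26·(-29) = -128 - (-754) = 626
j: 26·(-5) - (-19)·16 = -130 - (-304) = 174
k: (-19)·(-29) - (-8)·(-5) = 551 - 40 = 511
n × s = (626, 174, 511)
m · (n × s) = 5·626 + 29·174 + (-7)·511 = 3130 + 5046 - 3577 = 4599

4599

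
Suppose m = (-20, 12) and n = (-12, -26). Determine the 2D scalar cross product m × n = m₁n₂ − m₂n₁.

(-20)·(-26) - 12·(-12) = 520 - (-144) = 664

664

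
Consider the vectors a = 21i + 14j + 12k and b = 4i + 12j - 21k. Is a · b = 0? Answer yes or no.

a · b = 21·4 + 14·12 + 12·(-21) = 84 + 168 - 252 = 0
Zero, so the vectors are orthogonal.

yes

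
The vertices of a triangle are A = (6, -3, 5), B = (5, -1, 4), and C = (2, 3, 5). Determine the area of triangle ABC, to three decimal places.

3.742

AB = (-1, 2, -1),  AC = (-4, 6, 0)
i: 2·0 - (-1)·6 = 0 - (-6) = 6
j: (-1)·(-4) - (-1)·0 = 4 - 0 = 4
k: (-1)·6 - 2·(-4) = -6 - (-8) = 2
AB × AC = (6, 4, 2)
|AB × AC| = √56 ≈ 7.4833
area = ½ · 7.4833 ≈ 3.742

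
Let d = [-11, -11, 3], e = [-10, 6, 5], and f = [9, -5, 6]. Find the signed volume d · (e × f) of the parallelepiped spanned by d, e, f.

e × f:
i: 6·6 - 5·(-5) = 36 - (-25) = 61
j: 5·9 - (-10)·6 = 45 - (-60) = 105
k: (-10)·(-5) - 6·9 = 50 - 54 = -4
e × f = (61, 105, -4)
d · (e × f) = (-11)·61 + (-11)·105 + 3·(-4) = -671 - 1155 - 12 = -1838

-1838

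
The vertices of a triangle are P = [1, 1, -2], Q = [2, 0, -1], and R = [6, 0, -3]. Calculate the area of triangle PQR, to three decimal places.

3.742

PQ = (1, -1, 1),  PR = (5, -1, -1)
i: (-1)·(-1) - 1·(-1) = 1 - (-1) = 2
j: 1·5 - 1·(-1) = 5 - (-1) = 6
k: 1·(-1) - (-1)·5 = -1 - (-5) = 4
PQ × PR = (2, 6, 4)
|PQ × PR| = √56 ≈ 7.4833
area = ½ · 7.4833 ≈ 3.742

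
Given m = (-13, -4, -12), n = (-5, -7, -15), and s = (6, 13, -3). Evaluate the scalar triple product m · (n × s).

-2112

n × s:
i: (-7)·(-3) - (-15)·13 = 21 - (-195) = 216
j: (-15)·6 - (-5)·(-3) = -90 - 15 = -105
k: (-5)·13 - (-7)·6 = -65 - (-42) = -23
n × s = (216, -105, -23)
m · (n × s) = (-13)·216 + (-4)·(-105) + (-12)·(-23) = -2808 + 420 + 276 = -2112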